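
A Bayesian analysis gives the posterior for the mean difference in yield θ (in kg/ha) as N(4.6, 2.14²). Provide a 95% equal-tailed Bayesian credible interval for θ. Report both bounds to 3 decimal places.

The posterior is symmetric, so the 95% equal-tailed interval is θ = 4.6 ± z·2.14 with z = 1.960.
Half-width: 1.960 × 2.14 = 4.194.
4.6 − 4.194 = 0.406; 4.6 + 4.194 = 8.794.

[0.406, 8.794]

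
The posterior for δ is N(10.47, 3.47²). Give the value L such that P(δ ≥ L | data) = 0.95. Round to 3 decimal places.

Need L with P(δ ≥ L) = 0.95: L = 10.47 − z_{0.05}·3.47.
z = 1.645; L = 10.47 − 1.645 × 3.47 = 4.762.

4.762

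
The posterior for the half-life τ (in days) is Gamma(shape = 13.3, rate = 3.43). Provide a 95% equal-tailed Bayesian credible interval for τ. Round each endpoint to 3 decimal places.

[2.082, 6.223]

Posterior: Gamma(shape 13.3, rate 3.43).
Equal-tailed 95% interval: Gamma(13.3, 3.43) quantiles at 0.025 and 0.975.
Posterior mean ≈ 3.878, SD ≈ 1.063; a Normal approximation gives roughly [1.794, 5.961].
Exact: lower = 2.082; upper = 6.223.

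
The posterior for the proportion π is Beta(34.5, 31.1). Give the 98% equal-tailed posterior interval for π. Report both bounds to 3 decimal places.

Posterior: Beta(34.5, 31.1).
Equal-tailed 98% interval: the 0.01 and 0.99 quantiles of Beta(34.5, 31.1).
Posterior mean ≈ 0.526, SD ≈ 0.061; a Normal approximation gives roughly [0.384, 0.668].
Exact: F⁻¹(0.01) = 0.384; F⁻¹(0.99) = 0.666.

[0.384, 0.666]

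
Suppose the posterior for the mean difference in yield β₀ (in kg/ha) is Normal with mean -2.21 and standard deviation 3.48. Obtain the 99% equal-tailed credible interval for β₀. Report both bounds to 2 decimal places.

[-11.17, 6.75]

The posterior is symmetric, so the 99% equal-tailed interval is β₀ = -2.21 ± z·3.48 with z = 2.576.
Half-width: 2.576 × 3.48 = 8.96.
-2.21 − 8.96 = -11.17; -2.21 + 8.96 = 6.75.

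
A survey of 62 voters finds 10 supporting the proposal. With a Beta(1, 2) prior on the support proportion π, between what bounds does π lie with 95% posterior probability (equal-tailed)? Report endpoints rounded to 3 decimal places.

[0.089, 0.269]

Posterior: Beta(1+10, 2+52) = Beta(11, 54).
Equal-tailed 95% interval: the 0.025 and 0.975 quantiles of Beta(11, 54).
Posterior mean ≈ 0.169, SD ≈ 0.046; a Normal approximation gives roughly [0.079, 0.260].
Exact: F⁻¹(0.025) = 0.089; F⁻¹(0.975) = 0.269.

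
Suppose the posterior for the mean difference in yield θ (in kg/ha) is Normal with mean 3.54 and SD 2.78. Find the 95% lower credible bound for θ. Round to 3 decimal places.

Need L with P(θ ≥ L) = 0.95: L = 3.54 − z_{0.05}·2.78.
z = 1.645; L = 3.54 − 1.645 × 2.78 = -1.033.

-1.033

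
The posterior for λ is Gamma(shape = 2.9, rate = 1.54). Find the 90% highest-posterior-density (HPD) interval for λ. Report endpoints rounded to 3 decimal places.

[0.258, 3.460]

The posterior is unimodal and skewed, so the HPD interval has equal density at both endpoints and is the shortest 90% interval.
Solving f(0.258) = f(3.460) with F(3.460) − F(0.258) = 0.90 gives [0.258, 3.460].
For comparison, the equal-tailed interval is [0.498, 3.991]; the HPD is narrower and shifted toward the mode.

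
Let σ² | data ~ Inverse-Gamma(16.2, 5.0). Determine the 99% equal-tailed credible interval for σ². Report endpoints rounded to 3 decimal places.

[0.176, 0.649]

Inverse-Gamma(16.2, 5.0) quantiles: F⁻¹(0.005) and F⁻¹(0.995).
Equivalently, 1/σ² ~ Gamma(16.2, rate = 5.0); invert its 0.995 and 0.005 quantiles.
Posterior mean ≈ 0.329, SD ≈ 0.087; a Normal approximation gives roughly [0.104, 0.554].
Exact: lower = 0.176; upper = 0.649.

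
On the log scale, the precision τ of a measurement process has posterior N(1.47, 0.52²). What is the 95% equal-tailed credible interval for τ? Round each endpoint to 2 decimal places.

[1.57, 12.05]

On the log scale the 95% interval is 1.47 ± 1.960 × 0.52 = [0.4508, 2.4892].
Exponentiate: [e^0.4508, e^2.4892] = [1.57, 12.05].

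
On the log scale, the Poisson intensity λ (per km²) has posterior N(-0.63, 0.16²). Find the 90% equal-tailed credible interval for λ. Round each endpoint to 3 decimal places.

On the log scale the 90% interval is -0.63 ± 1.645 × 0.16 = [-0.8932, -0.3668].
Exponentiate: [e^-0.8932, e^-0.3668] = [0.409, 0.693].

[0.409, 0.693]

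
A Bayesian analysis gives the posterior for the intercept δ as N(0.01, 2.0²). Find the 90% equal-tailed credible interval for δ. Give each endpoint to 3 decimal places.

The posterior is symmetric, so the 90% equal-tailed interval is δ = 0.01 ± z·2.0 with z = 1.645.
Half-width: 1.645 × 2.0 = 3.290.
0.01 − 3.290 = -3.280; 0.01 + 3.290 = 3.300.

[-3.280, 3.300]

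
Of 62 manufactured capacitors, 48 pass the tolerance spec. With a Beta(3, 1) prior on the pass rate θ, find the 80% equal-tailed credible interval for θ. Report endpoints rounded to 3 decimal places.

Posterior: Beta(3+48, 1+14) = Beta(51, 15).
Equal-tailed 80% interval: the 0.1 and 0.9 quantiles of Beta(51, 15).
Posterior mean ≈ 0.773, SD ≈ 0.051; a Normal approximation gives roughly [0.707, 0.838].
Exact: F⁻¹(0.1) = 0.705; F⁻¹(0.9) = 0.837.

[0.705, 0.837]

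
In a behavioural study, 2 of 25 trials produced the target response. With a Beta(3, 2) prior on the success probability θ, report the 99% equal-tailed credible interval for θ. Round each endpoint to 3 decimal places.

[0.039, 0.374]

Posterior: Beta(3+2, 2+23) = Beta(5, 25).
Equal-tailed 99% interval: the 0.005 and 0.995 quantiles of Beta(5, 25).
Posterior mean ≈ 0.167, SD ≈ 0.067; a Normal approximation gives roughly [-0.006, 0.339].
Exact: F⁻¹(0.005) = 0.039; F⁻¹(0.995) = 0.374.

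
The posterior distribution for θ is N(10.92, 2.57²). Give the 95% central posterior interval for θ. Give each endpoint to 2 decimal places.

[5.88, 15.96]

The posterior is symmetric, so the 95% equal-tailed interval is θ = 10.92 ± z·2.57 with z = 1.960.
Half-width: 1.960 × 2.57 = 5.04.
10.92 − 5.04 = 5.88; 10.92 + 5.04 = 15.96.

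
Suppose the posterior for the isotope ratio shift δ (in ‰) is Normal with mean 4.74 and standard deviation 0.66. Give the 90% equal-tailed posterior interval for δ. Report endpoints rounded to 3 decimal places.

The posterior is symmetric, so the 90% equal-tailed interval is δ = 4.74 ± z·0.66 with z = 1.645.
Half-width: 1.645 × 0.66 = 1.086.
4.74 − 1.086 = 3.654; 4.74 + 1.086 = 5.826.

[3.654, 5.826]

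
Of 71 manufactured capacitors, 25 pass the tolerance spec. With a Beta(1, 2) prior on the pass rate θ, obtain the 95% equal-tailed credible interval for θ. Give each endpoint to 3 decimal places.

[0.247, 0.463]

Posterior: Beta(1+25, 2+46) = Beta(26, 48).
Equal-tailed 95% interval: the 0.025 and 0.975 quantiles of Beta(26, 48).
Posterior mean ≈ 0.351, SD ≈ 0.055; a Normal approximation gives roughly [0.243, 0.459].
Exact: F⁻¹(0.025) = 0.247; F⁻¹(0.975) = 0.463.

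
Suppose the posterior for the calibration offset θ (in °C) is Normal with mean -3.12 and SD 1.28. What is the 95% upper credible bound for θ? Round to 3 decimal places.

Need U with P(θ ≤ U) = 0.95: U = -3.12 + z_{0.05}·1.28.
z = 1.645; U = -3.12 + 1.645 × 1.28 = -1.015.

-1.015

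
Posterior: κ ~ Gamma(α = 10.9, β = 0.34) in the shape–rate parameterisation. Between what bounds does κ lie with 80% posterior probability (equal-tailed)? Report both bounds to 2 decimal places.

Posterior: Gamma(shape 10.9, rate 0.34).
Equal-tailed 80% interval: Gamma(10.9, 0.34) quantiles at 0.1 and 0.9.
Posterior mean ≈ 32.06, SD ≈ 9.71; a Normal approximation gives roughly [19.61, 44.50].
Exact: lower = 20.41; upper = 44.96.

[20.41, 44.96]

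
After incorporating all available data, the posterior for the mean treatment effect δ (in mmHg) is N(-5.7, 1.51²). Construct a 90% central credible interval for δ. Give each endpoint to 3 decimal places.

The posterior is symmetric, so the 90% equal-tailed interval is δ = -5.7 ± z·1.51 with z = 1.645.
Half-width: 1.645 × 1.51 = 2.484.
-5.7 − 2.484 = -8.184; -5.7 + 2.484 = -3.216.

[-8.184, -3.216]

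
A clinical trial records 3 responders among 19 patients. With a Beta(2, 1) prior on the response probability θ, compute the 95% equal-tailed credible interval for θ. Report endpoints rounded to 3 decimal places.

Posterior: Beta(2+3, 1+16) = Beta(5, 17).
Equal-tailed 95% interval: the 0.025 and 0.975 quantiles of Beta(5, 17).
Posterior mean ≈ 0.227, SD ≈ 0.087; a Normal approximation gives roughly [0.056, 0.399].
Exact: F⁻¹(0.025) = 0.082; F⁻¹(0.975) = 0.419.

[0.082, 0.419]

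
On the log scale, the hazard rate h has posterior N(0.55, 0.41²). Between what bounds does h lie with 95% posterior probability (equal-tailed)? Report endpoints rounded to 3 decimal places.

[0.776, 3.871]

On the log scale the 95% interval is 0.55 ± 1.960 × 0.41 = [-0.2536, 1.3536].
Exponentiate: [e^-0.2536, e^1.3536] = [0.776, 3.871].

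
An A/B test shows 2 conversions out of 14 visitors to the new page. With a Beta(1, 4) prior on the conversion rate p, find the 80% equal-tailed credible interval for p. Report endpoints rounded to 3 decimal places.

[0.063, 0.269]

Posterior: Beta(1+2, 4+12) = Beta(3, 16).
Equal-tailed 80% interval: the 0.1 and 0.9 quantiles of Beta(3, 16).
Posterior mean ≈ 0.158, SD ≈ 0.082; a Normal approximation gives roughly [0.053, 0.262].
Exact: F⁻¹(0.1) = 0.063; F⁻¹(0.9) = 0.269.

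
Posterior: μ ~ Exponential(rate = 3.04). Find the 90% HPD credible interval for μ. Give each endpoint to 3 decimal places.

The exponential density is strictly decreasing on [0, ∞), so the HPD interval is anchored at 0: [0, q] with P(μ ≤ q) = 0.90.
q = −ln(1 − 0.90) / 3.04 = 2.3026 / 3.04 = 0.757.

[0.000, 0.757]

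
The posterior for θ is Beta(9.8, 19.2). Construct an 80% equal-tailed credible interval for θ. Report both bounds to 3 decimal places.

Posterior: Beta(9.8, 19.2).
Equal-tailed 80% interval: the 0.1 and 0.9 quantiles of Beta(9.8, 19.2).
Posterior mean ≈ 0.338, SD ≈ 0.086; a Normal approximation gives roughly [0.227, 0.449].
Exact: F⁻¹(0.1) = 0.229; F⁻¹(0.9) = 0.452.

[0.229, 0.452]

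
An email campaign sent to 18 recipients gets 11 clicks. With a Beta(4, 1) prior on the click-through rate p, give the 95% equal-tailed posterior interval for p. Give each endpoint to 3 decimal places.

[0.451, 0.828]

Posterior: Beta(4+11, 1+7) = Beta(15, 8).
Equal-tailed 95% interval: the 0.025 and 0.975 quantiles of Beta(15, 8).
Posterior mean ≈ 0.652, SD ≈ 0.097; a Normal approximation gives roughly [0.462, 0.843].
Exact: F⁻¹(0.025) = 0.451; F⁻¹(0.975) = 0.828.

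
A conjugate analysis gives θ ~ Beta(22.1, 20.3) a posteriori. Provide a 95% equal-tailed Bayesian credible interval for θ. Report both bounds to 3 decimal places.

[0.372, 0.668]

Posterior: Beta(22.1, 20.3).
Equal-tailed 95% interval: the 0.025 and 0.975 quantiles of Beta(22.1, 20.3).
Posterior mean ≈ 0.521, SD ≈ 0.076; a Normal approximation gives roughly [0.373, 0.670].
Exact: F⁻¹(0.025) = 0.372; F⁻¹(0.975) = 0.668.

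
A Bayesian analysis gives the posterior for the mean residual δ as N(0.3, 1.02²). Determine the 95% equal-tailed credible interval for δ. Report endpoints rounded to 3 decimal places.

The posterior is symmetric, so the 95% equal-tailed interval is δ = 0.3 ± z·1.02 with z = 1.960.
Half-width: 1.960 × 1.02 = 1.999.
0.3 − 1.999 = -1.699; 0.3 + 1.999 = 2.299.

[-1.699, 2.299]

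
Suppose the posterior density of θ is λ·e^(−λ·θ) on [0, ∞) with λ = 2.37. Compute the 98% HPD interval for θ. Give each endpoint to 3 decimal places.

[0.000, 1.651]

The exponential density is strictly decreasing on [0, ∞), so the HPD interval is anchored at 0: [0, q] with P(θ ≤ q) = 0.98.
q = −ln(1 − 0.98) / 2.37 = 3.9120 / 2.37 = 1.651.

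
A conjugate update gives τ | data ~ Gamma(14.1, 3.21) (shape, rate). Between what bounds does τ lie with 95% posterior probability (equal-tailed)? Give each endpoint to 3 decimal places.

Posterior: Gamma(shape 14.1, rate 3.21).
Equal-tailed 95% interval: Gamma(14.1, 3.21) quantiles at 0.025 and 0.975.
Posterior mean ≈ 4.393, SD ≈ 1.170; a Normal approximation gives roughly [2.100, 6.685].
Exact: lower = 2.407; upper = 6.965.

[2.407, 6.965]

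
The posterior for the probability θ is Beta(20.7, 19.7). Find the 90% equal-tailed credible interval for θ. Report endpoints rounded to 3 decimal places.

[0.384, 0.640]

Posterior: Beta(20.7, 19.7).
Equal-tailed 90% interval: the 0.05 and 0.95 quantiles of Beta(20.7, 19.7).
Posterior mean ≈ 0.512, SD ≈ 0.078; a Normal approximation gives roughly [0.385, 0.640].
Exact: F⁻¹(0.05) = 0.384; F⁻¹(0.95) = 0.640.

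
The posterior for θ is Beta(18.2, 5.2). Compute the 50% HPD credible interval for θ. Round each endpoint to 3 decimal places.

The posterior is unimodal and skewed, so the HPD interval has equal density at both endpoints and is the shortest 50% interval.
Solving f(0.743) = f(0.856) with F(0.856) − F(0.743) = 0.50 gives [0.743, 0.856].
For comparison, the equal-tailed interval is [0.725, 0.839]; the HPD is narrower and shifted toward the mode.

[0.743, 0.856]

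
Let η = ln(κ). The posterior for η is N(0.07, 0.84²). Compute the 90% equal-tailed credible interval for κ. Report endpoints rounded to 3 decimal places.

[0.269, 4.270]

On the log scale the 90% interval is 0.07 ± 1.645 × 0.84 = [-1.3117, 1.4517].
Exponentiate: [e^-1.3117, e^1.4517] = [0.269, 4.270].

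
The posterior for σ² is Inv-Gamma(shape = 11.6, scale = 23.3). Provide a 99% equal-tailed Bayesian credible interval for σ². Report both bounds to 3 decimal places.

Inverse-Gamma(11.6, 23.3) quantiles: F⁻¹(0.005) and F⁻¹(0.995).
Equivalently, 1/σ² ~ Gamma(11.6, rate = 23.3); invert its 0.995 and 0.005 quantiles.
Posterior mean ≈ 2.198, SD ≈ 0.709; a Normal approximation gives roughly [0.371, 4.026].
Exact: lower = 1.048; upper = 4.965.

[1.048, 4.965]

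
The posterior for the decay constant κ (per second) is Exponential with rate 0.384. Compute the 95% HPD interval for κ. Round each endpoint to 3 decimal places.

[0.000, 7.801]

The exponential density is strictly decreasing on [0, ∞), so the HPD interval is anchored at 0: [0, q] with P(κ ≤ q) = 0.95.
q = −ln(1 − 0.95) / 0.384 = 2.9957 / 0.384 = 7.801.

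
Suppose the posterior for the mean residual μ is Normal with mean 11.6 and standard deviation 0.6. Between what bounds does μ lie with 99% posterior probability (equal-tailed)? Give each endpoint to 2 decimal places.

The posterior is symmetric, so the 99% equal-tailed interval is μ = 11.6 ± z·0.6 with z = 2.576.
Half-width: 2.576 × 0.6 = 1.55.
11.6 − 1.55 = 10.05; 11.6 + 1.55 = 13.15.

[10.05, 13.15]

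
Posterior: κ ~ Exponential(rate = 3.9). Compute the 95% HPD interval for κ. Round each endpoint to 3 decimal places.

The exponential density is strictly decreasing on [0, ∞), so the HPD interval is anchored at 0: [0, q] with P(κ ≤ q) = 0.95.
q = −ln(1 − 0.95) / 3.9 = 2.9957 / 3.9 = 0.768.

[0.000, 0.768]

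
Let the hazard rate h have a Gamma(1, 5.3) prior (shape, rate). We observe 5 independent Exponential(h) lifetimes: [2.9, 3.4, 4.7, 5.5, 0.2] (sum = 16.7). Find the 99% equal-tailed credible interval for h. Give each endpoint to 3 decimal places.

Posterior: Gamma(1+5, 5.3+16.7) = Gamma(6, 22.0) (shape, rate).
Equal-tailed 99% interval: Gamma(6, 22.0) quantiles at 0.005 and 0.995.
Posterior mean ≈ 0.273, SD ≈ 0.111; a Normal approximation gives roughly [-0.014, 0.560].
Exact: lower = 0.070; upper = 0.643.

[0.070, 0.643]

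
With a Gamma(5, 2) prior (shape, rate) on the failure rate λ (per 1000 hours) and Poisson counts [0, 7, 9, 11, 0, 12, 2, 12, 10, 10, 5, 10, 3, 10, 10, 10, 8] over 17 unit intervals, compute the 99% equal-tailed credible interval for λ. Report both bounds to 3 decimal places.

[5.582, 8.721]

Posterior: Gamma(5+129, 2+17) = Gamma(134, 19) (shape, rate).
Equal-tailed 99% interval: Gamma(134, 19) quantiles at 0.005 and 0.995.
Posterior mean ≈ 7.053, SD ≈ 0.609; a Normal approximation gives roughly [5.483, 8.622].
Exact: lower = 5.582; upper = 8.721.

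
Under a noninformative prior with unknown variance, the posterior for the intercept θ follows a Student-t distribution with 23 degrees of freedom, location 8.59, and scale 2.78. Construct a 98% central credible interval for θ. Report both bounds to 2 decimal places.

[1.64, 15.54]

The t_23 distribution is symmetric; the 98% interval is 8.59 ± t·2.78 with t_{0.99,23} = 2.500.
Half-width: 2.500 × 2.78 = 6.95.
8.59 − 6.95 = 1.64; 8.59 + 6.95 = 15.54.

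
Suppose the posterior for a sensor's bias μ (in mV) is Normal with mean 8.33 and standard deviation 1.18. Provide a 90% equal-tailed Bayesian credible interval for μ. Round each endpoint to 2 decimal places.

The posterior is symmetric, so the 90% equal-tailed interval is μ = 8.33 ± z·1.18 with z = 1.645.
Half-width: 1.645 × 1.18 = 1.94.
8.33 − 1.94 = 6.39; 8.33 + 1.94 = 10.27.

[6.39, 10.27]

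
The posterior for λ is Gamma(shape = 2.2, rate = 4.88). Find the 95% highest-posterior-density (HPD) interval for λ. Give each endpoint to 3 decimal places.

The posterior is unimodal and skewed, so the HPD interval has equal density at both endpoints and is the shortest 95% interval.
Solving f(0.016) = f(1.045) with F(1.045) − F(0.016) = 0.95 gives [0.016, 1.045].
For comparison, the equal-tailed interval is [0.063, 1.212]; the HPD is narrower and shifted toward the mode.

[0.016, 1.045]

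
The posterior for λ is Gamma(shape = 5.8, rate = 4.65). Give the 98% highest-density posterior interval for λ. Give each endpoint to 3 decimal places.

The posterior is unimodal and skewed, so the HPD interval has equal density at both endpoints and is the shortest 98% interval.
Solving f(0.277) = f(2.579) with F(2.579) − F(0.277) = 0.98 gives [0.277, 2.579].
For comparison, the equal-tailed interval is [0.361, 2.755]; the HPD is narrower and shifted toward the mode.

[0.277, 2.579]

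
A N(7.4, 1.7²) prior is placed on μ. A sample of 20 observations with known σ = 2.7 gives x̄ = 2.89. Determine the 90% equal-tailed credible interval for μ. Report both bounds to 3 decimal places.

Posterior precision = 1/1.7² + 20/2.7² = 0.3460 + 2.7435 = 3.0895, so posterior SD = 0.5689.
Posterior mean = (7.4/1.7² + 20·2.89/2.7²) / 3.0895 = 3.3951.
Interval: 3.3951 ± 1.645 × 0.5689 → [2.459, 4.331].

[2.459, 4.331]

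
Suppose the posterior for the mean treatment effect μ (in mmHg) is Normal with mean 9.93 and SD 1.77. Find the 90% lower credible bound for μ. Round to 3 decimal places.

7.662

Need L with P(μ ≥ L) = 0.90: L = 9.93 − z_{0.1}·1.77.
z = 1.282; L = 9.93 − 1.282 × 1.77 = 7.662.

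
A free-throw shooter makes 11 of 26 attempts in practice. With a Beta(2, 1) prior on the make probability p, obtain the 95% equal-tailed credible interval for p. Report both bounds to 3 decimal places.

Posterior: Beta(2+11, 1+15) = Beta(13, 16).
Equal-tailed 95% interval: the 0.025 and 0.975 quantiles of Beta(13, 16).
Posterior mean ≈ 0.448, SD ≈ 0.091; a Normal approximation gives roughly [0.270, 0.626].
Exact: F⁻¹(0.025) = 0.275; F⁻¹(0.975) = 0.628.

[0.275, 0.628]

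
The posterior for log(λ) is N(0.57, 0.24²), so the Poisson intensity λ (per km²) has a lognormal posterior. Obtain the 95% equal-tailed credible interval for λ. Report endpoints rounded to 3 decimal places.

[1.105, 2.830]

On the log scale the 95% interval is 0.57 ± 1.960 × 0.24 = [0.0996, 1.0404].
Exponentiate: [e^0.0996, e^1.0404] = [1.105, 2.830].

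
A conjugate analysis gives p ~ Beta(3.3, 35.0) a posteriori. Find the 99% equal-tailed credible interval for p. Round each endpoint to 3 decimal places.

[0.012, 0.238]

Posterior: Beta(3.3, 35.0).
Equal-tailed 99% interval: the 0.005 and 0.995 quantiles of Beta(3.3, 35.0).
Posterior mean ≈ 0.086, SD ≈ 0.045; a Normal approximation gives roughly [-0.029, 0.201].
Exact: F⁻¹(0.005) = 0.012; F⁻¹(0.995) = 0.238.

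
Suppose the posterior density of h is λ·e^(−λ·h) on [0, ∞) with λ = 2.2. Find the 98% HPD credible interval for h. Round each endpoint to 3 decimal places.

[0.000, 1.778]

The exponential density is strictly decreasing on [0, ∞), so the HPD interval is anchored at 0: [0, q] with P(h ≤ q) = 0.98.
q = −ln(1 − 0.98) / 2.2 = 3.9120 / 2.2 = 1.778.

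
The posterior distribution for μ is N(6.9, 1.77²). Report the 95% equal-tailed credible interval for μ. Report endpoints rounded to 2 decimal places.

[3.43, 10.37]

The posterior is symmetric, so the 95% equal-tailed interval is μ = 6.9 ± z·1.77 with z = 1.960.
Half-width: 1.960 × 1.77 = 3.47.
6.9 − 3.47 = 3.43; 6.9 + 3.47 = 10.37.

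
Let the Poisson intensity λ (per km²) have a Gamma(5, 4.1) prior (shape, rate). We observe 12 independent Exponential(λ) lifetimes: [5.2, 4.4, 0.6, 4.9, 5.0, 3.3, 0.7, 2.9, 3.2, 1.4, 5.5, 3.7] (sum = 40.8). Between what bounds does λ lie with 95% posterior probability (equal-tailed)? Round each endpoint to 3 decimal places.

Posterior: Gamma(5+12, 4.1+40.8) = Gamma(17, 44.9) (shape, rate).
Equal-tailed 95% interval: Gamma(17, 44.9) quantiles at 0.025 and 0.975.
Posterior mean ≈ 0.379, SD ≈ 0.092; a Normal approximation gives roughly [0.199, 0.559].
Exact: lower = 0.221; upper = 0.579.

[0.221, 0.579]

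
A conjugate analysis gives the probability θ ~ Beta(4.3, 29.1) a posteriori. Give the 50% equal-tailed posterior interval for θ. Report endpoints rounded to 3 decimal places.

Posterior: Beta(4.3, 29.1).
Equal-tailed 50% interval: the 0.25 and 0.75 quantiles of Beta(4.3, 29.1).
Posterior mean ≈ 0.129, SD ≈ 0.057; a Normal approximation gives roughly [0.090, 0.167].
Exact: F⁻¹(0.25) = 0.087; F⁻¹(0.75) = 0.163.

[0.087, 0.163]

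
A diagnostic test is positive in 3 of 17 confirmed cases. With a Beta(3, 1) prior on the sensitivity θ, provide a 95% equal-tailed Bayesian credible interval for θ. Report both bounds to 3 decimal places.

[0.119, 0.491]

Posterior: Beta(3+3, 1+14) = Beta(6, 15).
Equal-tailed 95% interval: the 0.025 and 0.975 quantiles of Beta(6, 15).
Posterior mean ≈ 0.286, SD ≈ 0.096; a Normal approximation gives roughly [0.097, 0.474].
Exact: F⁻¹(0.025) = 0.119; F⁻¹(0.975) = 0.491.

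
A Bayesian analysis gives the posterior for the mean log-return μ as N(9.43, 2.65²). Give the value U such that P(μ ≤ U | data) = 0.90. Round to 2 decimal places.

12.83

Need U with P(μ ≤ U) = 0.90: U = 9.43 + z_{0.1}·2.65.
z = 1.282; U = 9.43 + 1.282 × 2.65 = 12.83.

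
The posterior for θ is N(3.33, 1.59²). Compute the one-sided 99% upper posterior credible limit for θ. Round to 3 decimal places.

Need U with P(θ ≤ U) = 0.99: U = 3.33 + z_{0.01}·1.59.
z = 2.326; U = 3.33 + 2.326 × 1.59 = 7.029.

7.029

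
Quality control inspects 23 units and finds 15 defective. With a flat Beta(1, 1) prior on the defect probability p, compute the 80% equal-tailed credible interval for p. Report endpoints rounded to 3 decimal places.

Posterior: Beta(1+15, 1+8) = Beta(16, 9).
Equal-tailed 80% interval: the 0.1 and 0.9 quantiles of Beta(16, 9).
Posterior mean ≈ 0.640, SD ≈ 0.094; a Normal approximation gives roughly [0.519, 0.761].
Exact: F⁻¹(0.1) = 0.516; F⁻¹(0.9) = 0.759.

[0.516, 0.759]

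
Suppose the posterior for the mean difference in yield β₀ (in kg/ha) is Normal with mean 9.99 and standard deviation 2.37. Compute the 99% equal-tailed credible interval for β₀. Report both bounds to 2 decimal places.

[3.89, 16.09]

The posterior is symmetric, so the 99% equal-tailed interval is β₀ = 9.99 ± z·2.37 with z = 2.576.
Half-width: 2.576 × 2.37 = 6.10.
9.99 − 6.10 = 3.89; 9.99 + 6.10 = 16.09.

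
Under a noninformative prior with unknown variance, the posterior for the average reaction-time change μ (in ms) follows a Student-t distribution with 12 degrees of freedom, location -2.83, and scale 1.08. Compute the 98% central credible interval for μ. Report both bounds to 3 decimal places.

[-5.725, 0.065]

The t_12 distribution is symmetric; the 98% interval is -2.83 ± t·1.08 with t_{0.99,12} = 2.681.
Half-width: 2.681 × 1.08 = 2.895.
-2.83 − 2.895 = -5.725; -2.83 + 2.895 = 0.065.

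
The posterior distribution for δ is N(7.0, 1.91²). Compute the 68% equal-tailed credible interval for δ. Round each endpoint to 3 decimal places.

[5.101, 8.899]

The posterior is symmetric, so the 68% equal-tailed interval is δ = 7.0 ± z·1.91 with z = 0.994.
Half-width: 0.994 × 1.91 = 1.899.
7.0 − 1.899 = 5.101; 7.0 + 1.899 = 8.899.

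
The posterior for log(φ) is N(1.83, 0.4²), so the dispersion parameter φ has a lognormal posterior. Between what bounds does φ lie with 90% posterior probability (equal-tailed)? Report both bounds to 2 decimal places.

On the log scale the 90% interval is 1.83 ± 1.645 × 0.4 = [1.1721, 2.4879].
Exponentiate: [e^1.1721, e^2.4879] = [3.23, 12.04].

[3.23, 12.04]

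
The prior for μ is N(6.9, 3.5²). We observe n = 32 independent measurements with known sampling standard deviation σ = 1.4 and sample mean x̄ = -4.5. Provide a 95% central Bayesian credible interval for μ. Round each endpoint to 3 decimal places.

[-4.927, -3.959]

Posterior precision = 1/3.5² + 32/1.4² = 0.0816 + 16.3265 = 16.4082, so posterior SD = 0.2469.
Posterior mean = (6.9/3.5² + 32·-4.5/1.4²) / 16.4082 = -4.4433.
Interval: -4.4433 ± 1.960 × 0.2469 → [-4.927, -3.959].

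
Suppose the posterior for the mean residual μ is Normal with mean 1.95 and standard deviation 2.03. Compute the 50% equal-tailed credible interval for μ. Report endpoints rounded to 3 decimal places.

[0.581, 3.319]

The posterior is symmetric, so the 50% equal-tailed interval is μ = 1.95 ± z·2.03 with z = 0.674.
Half-width: 0.674 × 2.03 = 1.369.
1.95 − 1.369 = 0.581; 1.95 + 1.369 = 3.319.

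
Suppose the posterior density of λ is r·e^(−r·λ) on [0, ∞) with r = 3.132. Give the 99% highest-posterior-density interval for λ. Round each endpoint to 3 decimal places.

[0.000, 1.470]

The exponential density is strictly decreasing on [0, ∞), so the HPD interval is anchored at 0: [0, q] with P(λ ≤ q) = 0.99.
q = −ln(1 − 0.99) / 3.132 = 4.6052 / 3.132 = 1.470.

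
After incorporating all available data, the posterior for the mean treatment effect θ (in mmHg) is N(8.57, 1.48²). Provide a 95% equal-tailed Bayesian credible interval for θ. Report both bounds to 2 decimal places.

[5.67, 11.47]

The posterior is symmetric, so the 95% equal-tailed interval is θ = 8.57 ± z·1.48 with z = 1.960.
Half-width: 1.960 × 1.48 = 2.90.
8.57 − 2.90 = 5.67; 8.57 + 2.90 = 11.47.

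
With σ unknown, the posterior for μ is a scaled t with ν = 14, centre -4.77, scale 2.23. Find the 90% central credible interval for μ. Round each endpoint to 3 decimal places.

[-8.698, -0.842]

The t_14 distribution is symmetric; the 90% interval is -4.77 ± t·2.23 with t_{0.95,14} = 1.761.
Half-width: 1.761 × 2.23 = 3.928.
-4.77 − 3.928 = -8.698; -4.77 + 3.928 = -0.842.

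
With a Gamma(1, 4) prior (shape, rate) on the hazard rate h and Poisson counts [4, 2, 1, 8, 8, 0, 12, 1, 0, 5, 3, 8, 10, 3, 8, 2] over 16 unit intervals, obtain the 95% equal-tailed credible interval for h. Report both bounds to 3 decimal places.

[2.994, 4.701]

Posterior: Gamma(1+75, 4+16) = Gamma(76, 20) (shape, rate).
Equal-tailed 95% interval: Gamma(76, 20) quantiles at 0.025 and 0.975.
Posterior mean ≈ 3.800, SD ≈ 0.436; a Normal approximation gives roughly [2.946, 4.654].
Exact: lower = 2.994; upper = 4.701.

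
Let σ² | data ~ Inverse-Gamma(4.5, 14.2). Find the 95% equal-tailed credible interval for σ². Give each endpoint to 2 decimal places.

Inverse-Gamma(4.5, 14.2) quantiles: F⁻¹(0.025) and F⁻¹(0.975).
Equivalently, 1/σ² ~ Gamma(4.5, rate = 14.2); invert its 0.975 and 0.025 quantiles.
Posterior mean ≈ 4.06, SD ≈ 2.57; a Normal approximation gives roughly [-0.97, 9.09].
Exact: lower = 1.49; upper = 10.52.

[1.49, 10.52]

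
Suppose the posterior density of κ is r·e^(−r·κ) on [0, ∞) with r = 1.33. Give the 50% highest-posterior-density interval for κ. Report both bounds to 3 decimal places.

The exponential density is strictly decreasing on [0, ∞), so the HPD interval is anchored at 0: [0, q] with P(κ ≤ q) = 0.50.
q = −ln(1 − 0.50) / 1.33 = 0.6931 / 1.33 = 0.521.

[0.000, 0.521]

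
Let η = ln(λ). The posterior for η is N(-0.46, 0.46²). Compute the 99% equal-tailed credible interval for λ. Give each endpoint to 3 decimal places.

On the log scale the 99% interval is -0.46 ± 2.576 × 0.46 = [-1.6449, 0.7249].
Exponentiate: [e^-1.6449, e^0.7249] = [0.193, 2.064].

[0.193, 2.064]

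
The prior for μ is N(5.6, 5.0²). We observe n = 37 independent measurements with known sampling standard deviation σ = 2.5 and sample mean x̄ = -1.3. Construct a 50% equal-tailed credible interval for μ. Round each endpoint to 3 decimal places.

[-1.530, -0.977]

Posterior precision = 1/5.0² + 37/2.5² = 0.0400 + 5.9200 = 5.9600, so posterior SD = 0.4096.
Posterior mean = (5.6/5.0² + 37·-1.3/2.5²) / 5.9600 = -1.2537.
Interval: -1.2537 ± 0.674 × 0.4096 → [-1.530, -0.977].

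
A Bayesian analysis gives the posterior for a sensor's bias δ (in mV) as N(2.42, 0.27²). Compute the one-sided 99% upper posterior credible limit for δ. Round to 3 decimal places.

3.048

Need U with P(δ ≤ U) = 0.99: U = 2.42 + z_{0.01}·0.27.
z = 2.326; U = 2.42 + 2.326 × 0.27 = 3.048.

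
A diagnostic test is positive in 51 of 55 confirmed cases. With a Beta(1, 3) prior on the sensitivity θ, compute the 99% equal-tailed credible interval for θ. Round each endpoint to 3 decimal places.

Posterior: Beta(1+51, 3+4) = Beta(52, 7).
Equal-tailed 99% interval: the 0.005 and 0.995 quantiles of Beta(52, 7).
Posterior mean ≈ 0.881, SD ≈ 0.042; a Normal approximation gives roughly [0.774, 0.989].
Exact: F⁻¹(0.005) = 0.752; F⁻¹(0.995) = 0.964.

[0.752, 0.964]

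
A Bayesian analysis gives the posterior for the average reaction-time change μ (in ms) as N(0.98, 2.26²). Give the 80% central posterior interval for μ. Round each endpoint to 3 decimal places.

The posterior is symmetric, so the 80% equal-tailed interval is μ = 0.98 ± z·2.26 with z = 1.282.
Half-width: 1.282 × 2.26 = 2.896.
0.98 − 2.896 = -1.916; 0.98 + 2.896 = 3.876.

[-1.916, 3.876]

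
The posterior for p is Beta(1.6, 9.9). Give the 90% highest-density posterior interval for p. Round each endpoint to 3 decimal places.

The posterior is unimodal and skewed, so the HPD interval has equal density at both endpoints and is the shortest 90% interval.
Solving f(0.002) = f(0.277) with F(0.277) − F(0.002) = 0.90 gives [0.002, 0.277].
For comparison, the equal-tailed interval is [0.020, 0.330]; the HPD is narrower and shifted toward the mode.

[0.002, 0.277]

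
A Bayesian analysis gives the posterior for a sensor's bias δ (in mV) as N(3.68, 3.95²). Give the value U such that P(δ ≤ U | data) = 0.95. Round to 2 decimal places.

10.18

Need U with P(δ ≤ U) = 0.95: U = 3.68 + z_{0.05}·3.95.
z = 1.645; U = 3.68 + 1.645 × 3.95 = 10.18.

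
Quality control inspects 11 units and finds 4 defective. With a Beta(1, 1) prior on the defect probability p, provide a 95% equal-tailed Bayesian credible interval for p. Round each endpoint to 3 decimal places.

[0.152, 0.651]

Posterior: Beta(1+4, 1+7) = Beta(5, 8).
Equal-tailed 95% interval: the 0.025 and 0.975 quantiles of Beta(5, 8).
Posterior mean ≈ 0.385, SD ≈ 0.130; a Normal approximation gives roughly [0.130, 0.639].
Exact: F⁻¹(0.025) = 0.152; F⁻¹(0.975) = 0.651.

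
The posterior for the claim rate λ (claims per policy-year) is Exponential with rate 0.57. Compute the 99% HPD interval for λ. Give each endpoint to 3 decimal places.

The exponential density is strictly decreasing on [0, ∞), so the HPD interval is anchored at 0: [0, q] with P(λ ≤ q) = 0.99.
q = −ln(1 − 0.99) / 0.57 = 4.6052 / 0.57 = 8.079.

[0.000, 8.079]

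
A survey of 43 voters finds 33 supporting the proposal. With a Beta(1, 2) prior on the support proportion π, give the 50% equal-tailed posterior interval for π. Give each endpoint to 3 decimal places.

[0.697, 0.785]

Posterior: Beta(1+33, 2+10) = Beta(34, 12).
Equal-tailed 50% interval: the 0.25 and 0.75 quantiles of Beta(34, 12).
Posterior mean ≈ 0.739, SD ≈ 0.064; a Normal approximation gives roughly [0.696, 0.782].
Exact: F⁻¹(0.25) = 0.697; F⁻¹(0.75) = 0.785.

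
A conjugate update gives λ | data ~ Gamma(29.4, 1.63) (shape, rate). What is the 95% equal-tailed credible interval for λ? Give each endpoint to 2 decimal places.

Posterior: Gamma(shape 29.4, rate 1.63).
Equal-tailed 95% interval: Gamma(29.4, 1.63) quantiles at 0.025 and 0.975.
Posterior mean ≈ 18.04, SD ≈ 3.33; a Normal approximation gives roughly [11.52, 24.56].
Exact: lower = 12.12; upper = 25.12.

[12.12, 25.12]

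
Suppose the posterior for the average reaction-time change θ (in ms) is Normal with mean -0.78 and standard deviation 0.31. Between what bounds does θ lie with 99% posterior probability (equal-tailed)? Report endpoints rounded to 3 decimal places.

[-1.579, 0.019]

The posterior is symmetric, so the 99% equal-tailed interval is θ = -0.78 ± z·0.31 with z = 2.576.
Half-width: 2.576 × 0.31 = 0.799.
-0.78 − 0.799 = -1.579; -0.78 + 0.799 = 0.019.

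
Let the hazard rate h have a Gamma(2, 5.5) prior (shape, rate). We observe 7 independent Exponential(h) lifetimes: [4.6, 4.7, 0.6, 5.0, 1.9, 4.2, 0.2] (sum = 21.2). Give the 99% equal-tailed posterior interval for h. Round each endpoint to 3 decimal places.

[0.117, 0.696]

Posterior: Gamma(2+7, 5.5+21.2) = Gamma(9, 26.7) (shape, rate).
Equal-tailed 99% interval: Gamma(9, 26.7) quantiles at 0.005 and 0.995.
Posterior mean ≈ 0.337, SD ≈ 0.112; a Normal approximation gives roughly [0.048, 0.626].
Exact: lower = 0.117; upper = 0.696.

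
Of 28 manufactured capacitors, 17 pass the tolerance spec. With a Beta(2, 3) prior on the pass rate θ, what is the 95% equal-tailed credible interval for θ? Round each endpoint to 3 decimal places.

Posterior: Beta(2+17, 3+11) = Beta(19, 14).
Equal-tailed 95% interval: the 0.025 and 0.975 quantiles of Beta(19, 14).
Posterior mean ≈ 0.576, SD ≈ 0.085; a Normal approximation gives roughly [0.410, 0.742].
Exact: F⁻¹(0.025) = 0.406; F⁻¹(0.975) = 0.736.

[0.406, 0.736]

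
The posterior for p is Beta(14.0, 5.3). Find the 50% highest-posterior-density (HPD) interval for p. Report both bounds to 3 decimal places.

The posterior is unimodal and skewed, so the HPD interval has equal density at both endpoints and is the shortest 50% interval.
Solving f(0.680) = f(0.815) with F(0.815) − F(0.680) = 0.50 gives [0.680, 0.815].
For comparison, the equal-tailed interval is [0.661, 0.798]; the HPD is narrower and shifted toward the mode.

[0.680, 0.815]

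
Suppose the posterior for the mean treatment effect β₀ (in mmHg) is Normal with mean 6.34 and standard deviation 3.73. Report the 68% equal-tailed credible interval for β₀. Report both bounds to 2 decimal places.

The posterior is symmetric, so the 68% equal-tailed interval is β₀ = 6.34 ± z·3.73 with z = 0.994.
Half-width: 0.994 × 3.73 = 3.71.
6.34 − 3.71 = 2.63; 6.34 + 3.71 = 10.05.

[2.63, 10.05]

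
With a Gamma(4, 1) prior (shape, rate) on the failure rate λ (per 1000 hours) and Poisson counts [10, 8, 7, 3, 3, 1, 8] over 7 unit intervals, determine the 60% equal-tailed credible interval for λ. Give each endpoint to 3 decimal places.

Posterior: Gamma(4+40, 1+7) = Gamma(44, 8) (shape, rate).
Equal-tailed 60% interval: Gamma(44, 8) quantiles at 0.2 and 0.8.
Posterior mean ≈ 5.500, SD ≈ 0.829; a Normal approximation gives roughly [4.802, 6.198].
Exact: lower = 4.793; upper = 6.183.

[4.793, 6.183]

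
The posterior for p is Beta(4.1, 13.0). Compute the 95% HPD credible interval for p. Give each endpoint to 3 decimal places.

The posterior is unimodal and skewed, so the HPD interval has equal density at both endpoints and is the shortest 95% interval.
Solving f(0.060) = f(0.437) with F(0.437) − F(0.060) = 0.95 gives [0.060, 0.437].
For comparison, the equal-tailed interval is [0.076, 0.461]; the HPD is narrower and shifted toward the mode.

[0.060, 0.437]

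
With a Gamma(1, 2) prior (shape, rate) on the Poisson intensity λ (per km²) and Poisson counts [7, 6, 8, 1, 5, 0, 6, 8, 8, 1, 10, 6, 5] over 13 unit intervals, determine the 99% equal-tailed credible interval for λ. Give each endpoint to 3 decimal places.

Posterior: Gamma(1+71, 2+13) = Gamma(72, 15) (shape, rate).
Equal-tailed 99% interval: Gamma(72, 15) quantiles at 0.005 and 0.995.
Posterior mean ≈ 4.800, SD ≈ 0.566; a Normal approximation gives roughly [3.343, 6.257].
Exact: lower = 3.468; upper = 6.382.

[3.468, 6.382]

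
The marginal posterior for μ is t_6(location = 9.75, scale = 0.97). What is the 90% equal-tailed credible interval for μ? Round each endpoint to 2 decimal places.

[7.87, 11.63]

The t_6 distribution is symmetric; the 90% interval is 9.75 ± t·0.97 with t_{0.95,6} = 1.943.
Half-width: 1.943 × 0.97 = 1.88.
9.75 − 1.88 = 7.87; 9.75 + 1.88 = 11.63.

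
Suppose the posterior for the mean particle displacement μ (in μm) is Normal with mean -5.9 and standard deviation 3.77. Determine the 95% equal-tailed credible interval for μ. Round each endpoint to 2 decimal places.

The posterior is symmetric, so the 95% equal-tailed interval is μ = -5.9 ± z·3.77 with z = 1.960.
Half-width: 1.960 × 3.77 = 7.39.
-5.9 − 7.39 = -13.29; -5.9 + 7.39 = 1.49.

[-13.29, 1.49]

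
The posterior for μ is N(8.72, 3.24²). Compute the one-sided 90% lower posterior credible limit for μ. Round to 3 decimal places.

4.568

Need L with P(μ ≥ L) = 0.90: L = 8.72 − z_{0.1}·3.24.
z = 1.282; L = 8.72 − 1.282 × 3.24 = 4.568.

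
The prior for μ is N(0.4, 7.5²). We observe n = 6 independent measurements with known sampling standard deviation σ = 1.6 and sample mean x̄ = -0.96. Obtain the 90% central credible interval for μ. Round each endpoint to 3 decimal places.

[-2.020, 0.121]

Posterior precision = 1/7.5² + 6/1.6² = 0.0178 + 2.3437 = 2.3615, so posterior SD = 0.6507.
Posterior mean = (0.4/7.5² + 6·-0.96/1.6²) / 2.3615 = -0.9498.
Interval: -0.9498 ± 1.645 × 0.6507 → [-2.020, 0.121].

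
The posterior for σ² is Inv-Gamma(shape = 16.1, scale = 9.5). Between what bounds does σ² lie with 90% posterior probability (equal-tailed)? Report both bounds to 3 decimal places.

Inverse-Gamma(16.1, 9.5) quantiles: F⁻¹(0.05) and F⁻¹(0.95).
Equivalently, 1/σ² ~ Gamma(16.1, rate = 9.5); invert its 0.95 and 0.05 quantiles.
Posterior mean ≈ 0.629, SD ≈ 0.168; a Normal approximation gives roughly [0.354, 0.905].
Exact: lower = 0.409; upper = 0.939.

[0.409, 0.939]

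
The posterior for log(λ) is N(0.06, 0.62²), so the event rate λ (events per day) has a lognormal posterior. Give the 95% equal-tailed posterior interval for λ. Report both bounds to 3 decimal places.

[0.315, 3.579]

On the log scale the 95% interval is 0.06 ± 1.960 × 0.62 = [-1.1552, 1.2752].
Exponentiate: [e^-1.1552, e^1.2752] = [0.315, 3.579].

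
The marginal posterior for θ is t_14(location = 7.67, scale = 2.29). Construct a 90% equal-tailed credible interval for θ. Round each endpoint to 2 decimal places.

The t_14 distribution is symmetric; the 90% interval is 7.67 ± t·2.29 with t_{0.95,14} = 1.761.
Half-width: 1.761 × 2.29 = 4.03.
7.67 − 4.03 = 3.64; 7.67 + 4.03 = 11.70.

[3.64, 11.70]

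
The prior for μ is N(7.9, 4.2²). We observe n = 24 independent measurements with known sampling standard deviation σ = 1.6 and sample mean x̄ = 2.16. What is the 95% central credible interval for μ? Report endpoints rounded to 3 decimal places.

[1.556, 2.833]

Posterior precision = 1/4.2² + 24/1.6² = 0.0567 + 9.3750 = 9.4317, so posterior SD = 0.3256.
Posterior mean = (7.9/4.2² + 24·2.16/1.6²) / 9.4317 = 2.1945.
Interval: 2.1945 ± 1.960 × 0.3256 → [1.556, 2.833].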